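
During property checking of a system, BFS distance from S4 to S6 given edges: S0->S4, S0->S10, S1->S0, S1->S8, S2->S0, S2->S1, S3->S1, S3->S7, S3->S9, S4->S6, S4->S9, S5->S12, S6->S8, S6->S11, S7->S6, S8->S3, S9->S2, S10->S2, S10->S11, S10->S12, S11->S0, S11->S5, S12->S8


BFS layer-by-layer from S4:
  dist 0: {S4}
  dist 1: {S6, S9}
  -> S6 reached at distance 1
Shortest path length = 1

1


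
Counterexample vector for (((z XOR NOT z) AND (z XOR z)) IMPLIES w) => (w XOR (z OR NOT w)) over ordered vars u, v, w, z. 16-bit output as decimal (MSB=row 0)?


F1 = (((z XOR NOT z) AND (z XOR z)) IMPLIES w)
F2 = (w XOR (z OR NOT w))
Counterexample to F1=>F2 is where F1=1 and F2=0.
Evaluate each row (bits = u,v,w,z, MSB first):
  row 0 [0000]: F1=1 F2=1 -> F1&~F2 -> 0
  row 1 [0001]: F1=1 F2=1 -> F1&~F2 -> 0
  row 2 [0010]: F1=1 F2=1 -> F1&~F2 -> 0
  row 3 [0011]: F1=1 F2=0 -> F1&~F2 -> 1
  row 4 [0100]: F1=1 F2=1 -> F1&~F2 -> 0
  row 5 [0101]: F1=1 F2=1 -> F1&~F2 -> 0
  row 6 [0110]: F1=1 F2=1 -> F1&~F2 -> 0
  row 7 [0111]: F1=1 F2=0 -> F1&~F2 -> 1
  row 8 [1000]: F1=1 F2=1 -> F1&~F2 -> 0
  row 9 [1001]: F1=1 F2=1 -> F1&~F2 -> 0
  row 10 [1010]: F1=1 F2=1 -> F1&~F2 -> 0
  row 11 [1011]: F1=1 F2=0 -> F1&~F2 -> 1
  row 12 [1100]: F1=1 F2=1 -> F1&~F2 -> 0
  row 13 [1101]: F1=1 F2=1 -> F1&~F2 -> 0
  row 14 [1110]: F1=1 F2=1 -> F1&~F2 -> 0
  row 15 [1111]: F1=1 F2=0 -> F1&~F2 -> 1
Full result column, 4 rows per line (u,v fixed per line; w,z runs 00..11 left to right):
  rows 0-3 [u,v=00]: 0001  = hex 1
  rows 4-7 [u,v=01]: 0001  = hex 1
  rows 8-11 [u,v=10]: 0001  = hex 1
  rows 12-15 [u,v=11]: 0001  = hex 1
Counterexample vector (row 0 .. row 15) = 0001000100010001
Output column grouped in 4s = 0001 0001 0001 0001 = 0x1111
Convert to decimal digit by digit (value = value*16 + digit):
  1 -> 1
  1*16 + 1 = 17
  17*16 + 1 = 273
  273*16 + 1 = 4369
Decimal = 4369

4369


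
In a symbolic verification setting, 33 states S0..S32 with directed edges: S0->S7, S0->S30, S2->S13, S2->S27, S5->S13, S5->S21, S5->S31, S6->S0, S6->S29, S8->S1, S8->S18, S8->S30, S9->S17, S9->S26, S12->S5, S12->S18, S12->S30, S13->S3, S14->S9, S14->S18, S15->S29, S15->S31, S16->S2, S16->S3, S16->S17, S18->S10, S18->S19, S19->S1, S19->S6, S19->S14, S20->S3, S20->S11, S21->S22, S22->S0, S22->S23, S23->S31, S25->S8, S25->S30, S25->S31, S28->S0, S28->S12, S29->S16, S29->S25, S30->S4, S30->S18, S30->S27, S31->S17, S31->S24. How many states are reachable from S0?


BFS from S0:
  layer 0: {S0}
  layer 1: {S7, S30}
  layer 2: {S4, S18, S27}
  layer 3: {S10, S19}
  layer 4: {S1, S6, S14}
  layer 5: {S9, S29}
  layer 6: {S16, S17, S25, S26}
  layer 7: {S2, S3, S8, S31}
  layer 8: {S13, S24}
Reachable set: {S0, S1, S2, S3, S4, S6, S7, S8, S9, S10, S13, S14, S16, S17, S18, S19, S24, S25, S26, S27, S29, S30, S31}
Count = 23

23


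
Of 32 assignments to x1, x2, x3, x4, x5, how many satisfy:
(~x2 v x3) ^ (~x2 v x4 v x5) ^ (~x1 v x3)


CNF with 3 clauses over 5 vars (32 assignments).
An assignment satisfies CNF iff every clause has >=1 true literal.
Check each row (bits = x1,x2,x3,x4,x5; clause T/F shown):
  row 0 [00000]: clauses=TTT -> 1
  row 1 [00001]: clauses=TTT -> 1
  row 2 [00010]: clauses=TTT -> 1
  row 3 [00011]: clauses=TTT -> 1
  row 4 [00100]: clauses=TTT -> 1
  row 5 [00101]: clauses=TTT -> 1
  row 6 [00110]: clauses=TTT -> 1
  row 7 [00111]: clauses=TTT -> 1
  row 8 [01000]: clauses=FFT -> 0
  row 9 [01001]: clauses=FTT -> 0
  row 10 [01010]: clauses=FTT -> 0
  row 11 [01011]: clauses=FTT -> 0
  row 12 [01100]: clauses=TFT -> 0
  row 13 [01101]: clauses=TTT -> 1
  row 14 [01110]: clauses=TTT -> 1
  row 15 [01111]: clauses=TTT -> 1
  row 16 [10000]: clauses=TTF -> 0
  row 17 [10001]: clauses=TTF -> 0
  row 18 [10010]: clauses=TTF -> 0
  row 19 [10011]: clauses=TTF -> 0
  row 20 [10100]: clauses=TTT -> 1
  row 21 [10101]: clauses=TTT -> 1
  row 22 [10110]: clauses=TTT -> 1
  row 23 [10111]: clauses=TTT -> 1
  row 24 [11000]: clauses=FFF -> 0
  row 25 [11001]: clauses=FTF -> 0
  row 26 [11010]: clauses=FTF -> 0
  row 27 [11011]: clauses=FTF -> 0
  row 28 [11100]: clauses=TFT -> 0
  row 29 [11101]: clauses=TTT -> 1
  row 30 [11110]: clauses=TTT -> 1
  row 31 [11111]: clauses=TTT -> 1
Full result column, 8 rows per line (x1,x2 fixed per line; x3,x4,x5 runs 000..111 left to right):
  rows 0-7 [x1,x2=00]: 11111111  (ones: 8)
  rows 8-15 [x1,x2=01]: 00000111  (ones: 3)
  rows 16-23 [x1,x2=10]: 00001111  (ones: 4)
  rows 24-31 [x1,x2=11]: 00000111  (ones: 3)
Satisfying assignments = 8+3+4+3 = 18

18


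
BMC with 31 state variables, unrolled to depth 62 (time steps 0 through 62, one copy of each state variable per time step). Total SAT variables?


BMC unrolls to depth k, creating one copy of each state var for steps 0..k.
Step count = 62 + 1 = 63 (steps 0 through 62)
Vars per step = 31
Total = 31 * 63 = 1953

1953


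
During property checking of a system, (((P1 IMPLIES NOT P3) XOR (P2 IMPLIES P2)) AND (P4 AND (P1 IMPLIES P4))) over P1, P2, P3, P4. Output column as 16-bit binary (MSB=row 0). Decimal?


Formula: (((P1 IMPLIES NOT P3) XOR (P2 IMPLIES P2)) AND (P4 AND (P1 IMPLIES P4))) over P1, P2, P3, P4 (16 rows)
Evaluate each row (bits = P1,P2,P3,P4, MSB first):
  row 0 [0000]: (((0 IMPLIES NOT 0) XOR (0 IMPLIES 0)) AND (0 AND (0 IMPLIES 0))) -> 0
  row 1 [0001]: (((0 IMPLIES NOT 0) XOR (0 IMPLIES 0)) AND (1 AND (0 IMPLIES 1))) -> 0
  row 2 [0010]: (((0 IMPLIES NOT 1) XOR (0 IMPLIES 0)) AND (0 AND (0 IMPLIES 0))) -> 0
  row 3 [0011]: (((0 IMPLIES NOT 1) XOR (0 IMPLIES 0)) AND (1 AND (0 IMPLIES 1))) -> 0
  row 4 [0100]: (((0 IMPLIES NOT 0) XOR (1 IMPLIES 1)) AND (0 AND (0 IMPLIES 0))) -> 0
  row 5 [0101]: (((0 IMPLIES NOT 0) XOR (1 IMPLIES 1)) AND (1 AND (0 IMPLIES 1))) -> 0
  row 6 [0110]: (((0 IMPLIES NOT 1) XOR (1 IMPLIES 1)) AND (0 AND (0 IMPLIES 0))) -> 0
  row 7 [0111]: (((0 IMPLIES NOT 1) XOR (1 IMPLIES 1)) AND (1 AND (0 IMPLIES 1))) -> 0
  row 8 [1000]: (((1 IMPLIES NOT 0) XOR (0 IMPLIES 0)) AND (0 AND (1 IMPLIES 0))) -> 0
  row 9 [1001]: (((1 IMPLIES NOT 0) XOR (0 IMPLIES 0)) AND (1 AND (1 IMPLIES 1))) -> 0
  row 10 [1010]: (((1 IMPLIES NOT 1) XOR (0 IMPLIES 0)) AND (0 AND (1 IMPLIES 0))) -> 0
  row 11 [1011]: (((1 IMPLIES NOT 1) XOR (0 IMPLIES 0)) AND (1 AND (1 IMPLIES 1))) -> 1
  row 12 [1100]: (((1 IMPLIES NOT 0) XOR (1 IMPLIES 1)) AND (0 AND (1 IMPLIES 0))) -> 0
  row 13 [1101]: (((1 IMPLIES NOT 0) XOR (1 IMPLIES 1)) AND (1 AND (1 IMPLIES 1))) -> 0
  row 14 [1110]: (((1 IMPLIES NOT 1) XOR (1 IMPLIES 1)) AND (0 AND (1 IMPLIES 0))) -> 0
  row 15 [1111]: (((1 IMPLIES NOT 1) XOR (1 IMPLIES 1)) AND (1 AND (1 IMPLIES 1))) -> 1
Full result column, 4 rows per line (P1,P2 fixed per line; P3,P4 runs 00..11 left to right):
  rows 0-3 [P1,P2=00]: 0000  = hex 0
  rows 4-7 [P1,P2=01]: 0000  = hex 0
  rows 8-11 [P1,P2=10]: 0001  = hex 1
  rows 12-15 [P1,P2=11]: 0001  = hex 1
Output column (row 0 .. row 15) = 0000000000010001
Output column grouped in 4s = 0000 0000 0001 0001 = 0x0011
Convert to decimal digit by digit (value = value*16 + digit):
  0 -> 0
  0*16 + 0 = 0
  0*16 + 1 = 1
  1*16 + 1 = 17
Decimal = 17

17


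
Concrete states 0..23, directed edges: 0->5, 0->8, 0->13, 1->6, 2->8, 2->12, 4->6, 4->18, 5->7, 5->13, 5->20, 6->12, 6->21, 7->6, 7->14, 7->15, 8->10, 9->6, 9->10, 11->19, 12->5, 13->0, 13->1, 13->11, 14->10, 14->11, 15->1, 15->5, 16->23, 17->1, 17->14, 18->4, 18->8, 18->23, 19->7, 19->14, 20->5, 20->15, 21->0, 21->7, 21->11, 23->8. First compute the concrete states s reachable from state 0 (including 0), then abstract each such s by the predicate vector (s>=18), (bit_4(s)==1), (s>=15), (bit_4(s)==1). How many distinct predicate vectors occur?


BFS from 0:
Concrete reachable: {0, 1, 5, 6, 7, 8, 10, 11, 12, 13, 14, 15, 19, 20, 21}
Abstract via predicates (s>=18), (bit_4(s)==1), (s>=15), (bit_4(s)==1):
  (0,0,0,0) <- {0, 1, 5, 6, 7, 8, 10, 11, 12, 13, 14}
  (0,0,1,0) <- {15}
  (1,1,1,1) <- {19, 20, 21}
Distinct abstract states = 3

3


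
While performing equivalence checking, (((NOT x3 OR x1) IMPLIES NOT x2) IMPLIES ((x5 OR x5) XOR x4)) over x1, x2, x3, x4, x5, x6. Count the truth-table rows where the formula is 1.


Formula: (((NOT x3 OR x1) IMPLIES NOT x2) IMPLIES ((x5 OR x5) XOR x4)) over 6 vars (64 rows)
Evaluate each row (x1, x2, x3, x4, x5, x6 as bits, MSB first):
  row 0 [000000]: (((NOT 0 OR 0) IMPLIES NOT 0) IMPLIES ((0 OR 0) XOR 0)) -> 0
  row 1 [000001]: (((NOT 0 OR 0) IMPLIES NOT 0) IMPLIES ((0 OR 0) XOR 0)) -> 0
  row 2 [000010]: (((NOT 0 OR 0) IMPLIES NOT 0) IMPLIES ((1 OR 1) XOR 0)) -> 1
  row 3 [000011]: (((NOT 0 OR 0) IMPLIES NOT 0) IMPLIES ((1 OR 1) XOR 0)) -> 1
  row 4 [000100]: (((NOT 0 OR 0) IMPLIES NOT 0) IMPLIES ((0 OR 0) XOR 1)) -> 1
  (every remaining row is evaluated the same way; all 64 results are listed next)
Full result column, 8 rows per line (x1,x2,x3 fixed per line; x4,x5,x6 runs 000..111 left to right):
  rows 0-7 [x1,x2,x3=000]: 00111100  (ones: 4)
  rows 8-15 [x1,x2,x3=001]: 00111100  (ones: 4)
  rows 16-23 [x1,x2,x3=010]: 11111111  (ones: 8)
  rows 24-31 [x1,x2,x3=011]: 00111100  (ones: 4)
  rows 32-39 [x1,x2,x3=100]: 00111100  (ones: 4)
  rows 40-47 [x1,x2,x3=101]: 00111100  (ones: 4)
  rows 48-55 [x1,x2,x3=110]: 11111111  (ones: 8)
  rows 56-63 [x1,x2,x3=111]: 11111111  (ones: 8)
Count of 1-rows = 4+4+8+4+4+4+8+8 = 44

44


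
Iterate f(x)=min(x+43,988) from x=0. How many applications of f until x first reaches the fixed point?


Step 1: x=0, cap=988, increment=43
Step 2: x grows by 43 each step until capped at 988; fixed point is x=988
Step 3: iterations = ceil(988/43) = 23

23


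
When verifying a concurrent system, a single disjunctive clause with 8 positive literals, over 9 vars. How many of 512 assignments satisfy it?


Step 1: Total=2^9=512
Step 2: Unsat when all 8 false: 2^1=2
Step 3: Sat=512-2=510

510


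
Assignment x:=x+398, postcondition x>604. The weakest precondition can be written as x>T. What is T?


Formula: wp(x:=E, P) = P[E/x] (substitute E for x in postcondition)
Step 1: Postcondition: x>604
Step 2: Substitute x+398 for x: x+398>604
Step 3: Solve for x: x > 604-398 = 206

206


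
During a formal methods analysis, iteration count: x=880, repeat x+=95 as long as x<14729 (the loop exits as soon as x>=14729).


Step 1: x goes from 880 toward 14729 by 95; the body runs while x<14729, so iterations = ceil((bound-start)/step)
Step 2: Distance=13849
Step 3: ceil(13849/95)=146

146


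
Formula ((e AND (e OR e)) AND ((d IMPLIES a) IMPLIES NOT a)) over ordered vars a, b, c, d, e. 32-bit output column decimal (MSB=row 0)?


Formula: ((e AND (e OR e)) AND ((d IMPLIES a) IMPLIES NOT a)) over a, b, c, d, e (32 rows)
Evaluate each row (bits = a,b,c,d,e, MSB first):
  row 0 [00000]: ((0 AND (0 OR 0)) AND ((0 IMPLIES 0) IMPLIES NOT 0)) -> 0
  row 1 [00001]: ((1 AND (1 OR 1)) AND ((0 IMPLIES 0) IMPLIES NOT 0)) -> 1
  row 2 [00010]: ((0 AND (0 OR 0)) AND ((1 IMPLIES 0) IMPLIES NOT 0)) -> 0
  row 3 [00011]: ((1 AND (1 OR 1)) AND ((1 IMPLIES 0) IMPLIES NOT 0)) -> 1
  row 4 [00100]: ((0 AND (0 OR 0)) AND ((0 IMPLIES 0) IMPLIES NOT 0)) -> 0
  row 5 [00101]: ((1 AND (1 OR 1)) AND ((0 IMPLIES 0) IMPLIES NOT 0)) -> 1
  row 6 [00110]: ((0 AND (0 OR 0)) AND ((1 IMPLIES 0) IMPLIES NOT 0)) -> 0
  row 7 [00111]: ((1 AND (1 OR 1)) AND ((1 IMPLIES 0) IMPLIES NOT 0)) -> 1
  row 8 [01000]: ((0 AND (0 OR 0)) AND ((0 IMPLIES 0) IMPLIES NOT 0)) -> 0
  row 9 [01001]: ((1 AND (1 OR 1)) AND ((0 IMPLIES 0) IMPLIES NOT 0)) -> 1
  row 10 [01010]: ((0 AND (0 OR 0)) AND ((1 IMPLIES 0) IMPLIES NOT 0)) -> 0
  row 11 [01011]: ((1 AND (1 OR 1)) AND ((1 IMPLIES 0) IMPLIES NOT 0)) -> 1
  row 12 [01100]: ((0 AND (0 OR 0)) AND ((0 IMPLIES 0) IMPLIES NOT 0)) -> 0
  row 13 [01101]: ((1 AND (1 OR 1)) AND ((0 IMPLIES 0) IMPLIES NOT 0)) -> 1
  row 14 [01110]: ((0 AND (0 OR 0)) AND ((1 IMPLIES 0) IMPLIES NOT 0)) -> 0
  row 15 [01111]: ((1 AND (1 OR 1)) AND ((1 IMPLIES 0) IMPLIES NOT 0)) -> 1
  row 16 [10000]: ((0 AND (0 OR 0)) AND ((0 IMPLIES 1) IMPLIES NOT 1)) -> 0
  row 17 [10001]: ((1 AND (1 OR 1)) AND ((0 IMPLIES 1) IMPLIES NOT 1)) -> 0
  row 18 [10010]: ((0 AND (0 OR 0)) AND ((1 IMPLIES 1) IMPLIES NOT 1)) -> 0
  row 19 [10011]: ((1 AND (1 OR 1)) AND ((1 IMPLIES 1) IMPLIES NOT 1)) -> 0
  row 20 [10100]: ((0 AND (0 OR 0)) AND ((0 IMPLIES 1) IMPLIES NOT 1)) -> 0
  row 21 [10101]: ((1 AND (1 OR 1)) AND ((0 IMPLIES 1) IMPLIES NOT 1)) -> 0
  row 22 [10110]: ((0 AND (0 OR 0)) AND ((1 IMPLIES 1) IMPLIES NOT 1)) -> 0
  row 23 [10111]: ((1 AND (1 OR 1)) AND ((1 IMPLIES 1) IMPLIES NOT 1)) -> 0
  row 24 [11000]: ((0 AND (0 OR 0)) AND ((0 IMPLIES 1) IMPLIES NOT 1)) -> 0
  row 25 [11001]: ((1 AND (1 OR 1)) AND ((0 IMPLIES 1) IMPLIES NOT 1)) -> 0
  row 26 [11010]: ((0 AND (0 OR 0)) AND ((1 IMPLIES 1) IMPLIES NOT 1)) -> 0
  row 27 [11011]: ((1 AND (1 OR 1)) AND ((1 IMPLIES 1) IMPLIES NOT 1)) -> 0
  row 28 [11100]: ((0 AND (0 OR 0)) AND ((0 IMPLIES 1) IMPLIES NOT 1)) -> 0
  row 29 [11101]: ((1 AND (1 OR 1)) AND ((0 IMPLIES 1) IMPLIES NOT 1)) -> 0
  row 30 [11110]: ((0 AND (0 OR 0)) AND ((1 IMPLIES 1) IMPLIES NOT 1)) -> 0
  row 31 [11111]: ((1 AND (1 OR 1)) AND ((1 IMPLIES 1) IMPLIES NOT 1)) -> 0
Full result column, 4 rows per line (a,b,c fixed per line; d,e runs 00..11 left to right):
  rows 0-3 [a,b,c=000]: 0101  = hex 5
  rows 4-7 [a,b,c=001]: 0101  = hex 5
  rows 8-11 [a,b,c=010]: 0101  = hex 5
  rows 12-15 [a,b,c=011]: 0101  = hex 5
  rows 16-19 [a,b,c=100]: 0000  = hex 0
  rows 20-23 [a,b,c=101]: 0000  = hex 0
  rows 24-27 [a,b,c=110]: 0000  = hex 0
  rows 28-31 [a,b,c=111]: 0000  = hex 0
Output column (row 0 .. row 31) = 01010101010101010000000000000000
Output column grouped in 4s = 0101 0101 0101 0101 0000 0000 0000 0000 = 0x55550000
Convert to decimal digit by digit (value = value*16 + digit):
  5 -> 5
  5*16 + 5 = 85
  85*16 + 5 = 1365
  1365*16 + 5 = 21845
  21845*16 + 0 = 349520
  349520*16 + 0 = 5592320
  5592320*16 + 0 = 89477120
  89477120*16 + 0 = 1431633920
Decimal = 1431633920

1431633920


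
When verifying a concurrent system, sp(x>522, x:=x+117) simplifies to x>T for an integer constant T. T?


Formula: sp(P, x:=E) = exists old_x. (x = E[old_x/x]) AND P[old_x/x] (old_x is the value of x before the assignment; eliminate old_x by solving x = E[old_x/x] for old_x)
Step 1: Precondition P: x>522, i.e. old_x > 522
Step 2: Assignment gives x = old_x + 117, so old_x = x - 117
Step 3: Substitute into P: x - 117 > 522
Step 4: Simplify: x > 522+117 = 639

639


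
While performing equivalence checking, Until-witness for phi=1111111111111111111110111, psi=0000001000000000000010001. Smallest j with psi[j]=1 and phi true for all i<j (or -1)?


(phi U psi) at 0: need smallest j with psi[j]=1 and phi[i]=1 for all i in [0,j).
Scan from step 0:
  step 0: phi=1, psi=0 -> continue
  step 1: phi=1, psi=0 -> continue
  step 2: phi=1, psi=0 -> continue
  step 3: phi=1, psi=0 -> continue
  step 6: psi=1 and phi held for [0,6) -> witness found
Witness step = 6

6


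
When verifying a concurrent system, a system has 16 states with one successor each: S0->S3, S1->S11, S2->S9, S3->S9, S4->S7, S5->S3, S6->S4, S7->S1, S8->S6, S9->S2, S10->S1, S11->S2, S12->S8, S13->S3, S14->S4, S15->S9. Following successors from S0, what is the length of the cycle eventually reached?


Trace from S0 until a state repeats:
  S0 -> S3 -> S9 -> S2 -> S9
S9 first seen at step 2, revisited at step 4.
Cycle length = 4 - 2 = 2

2


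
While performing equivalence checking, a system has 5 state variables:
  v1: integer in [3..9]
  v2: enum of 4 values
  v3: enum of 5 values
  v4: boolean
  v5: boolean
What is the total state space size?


State space = product of domain sizes of all variables.
Domain sizes:
  v1 (integer in [3..9]): 7
  v2 (enum of 4 values): 4
  v3 (enum of 5 values): 5
  v4 (boolean): 2
  v5 (boolean): 2
Product = 7 * 4 * 5 * 2 * 2 = 560

560


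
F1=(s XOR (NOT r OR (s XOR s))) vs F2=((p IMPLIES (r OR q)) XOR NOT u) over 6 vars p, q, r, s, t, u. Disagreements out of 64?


F1 = (s XOR (NOT r OR (s XOR s)))
F2 = ((p IMPLIES (r OR q)) XOR NOT u)
Evaluate both on each of 64 rows (bits = p,q,r,s,t,u):
  row 0 [000000]: F1=1 F2=0 (differ) -> 1
  row 1 [000001]: F1=1 F2=1 -> 0
  row 2 [000010]: F1=1 F2=0 (differ) -> 1
  row 3 [000011]: F1=1 F2=1 -> 0
  row 4 [000100]: F1=0 F2=0 -> 0
  (every remaining row is evaluated the same way; all 64 results are listed next)
Full result column, 8 rows per line (p,q,r fixed per line; s,t,u runs 000..111 left to right):
  rows 0-7 [p,q,r=000]: 10100101  (ones: 4)
  rows 8-15 [p,q,r=001]: 01011010  (ones: 4)
  rows 16-23 [p,q,r=010]: 10100101  (ones: 4)
  rows 24-31 [p,q,r=011]: 01011010  (ones: 4)
  rows 32-39 [p,q,r=100]: 01011010  (ones: 4)
  rows 40-47 [p,q,r=101]: 01011010  (ones: 4)
  rows 48-55 [p,q,r=110]: 10100101  (ones: 4)
  rows 56-63 [p,q,r=111]: 01011010  (ones: 4)
Disagreements = 4+4+4+4+4+4+4+4 = 32

32


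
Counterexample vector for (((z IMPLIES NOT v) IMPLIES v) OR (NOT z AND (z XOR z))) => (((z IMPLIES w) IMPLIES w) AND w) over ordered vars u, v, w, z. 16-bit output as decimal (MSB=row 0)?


F1 = (((z IMPLIES NOT v) IMPLIES v) OR (NOT z AND (z XOR z)))
F2 = (((z IMPLIES w) IMPLIES w) AND w)
Counterexample to F1=>F2 is where F1=1 and F2=0.
Evaluate each row (bits = u,v,w,z, MSB first):
  row 0 [0000]: F1=0 F2=0 -> F1&~F2 -> 0
  row 1 [0001]: F1=0 F2=0 -> F1&~F2 -> 0
  row 2 [0010]: F1=0 F2=1 -> F1&~F2 -> 0
  row 3 [0011]: F1=0 F2=1 -> F1&~F2 -> 0
  row 4 [0100]: F1=1 F2=0 -> F1&~F2 -> 1
  row 5 [0101]: F1=1 F2=0 -> F1&~F2 -> 1
  row 6 [0110]: F1=1 F2=1 -> F1&~F2 -> 0
  row 7 [0111]: F1=1 F2=1 -> F1&~F2 -> 0
  row 8 [1000]: F1=0 F2=0 -> F1&~F2 -> 0
  row 9 [1001]: F1=0 F2=0 -> F1&~F2 -> 0
  row 10 [1010]: F1=0 F2=1 -> F1&~F2 -> 0
  row 11 [1011]: F1=0 F2=1 -> F1&~F2 -> 0
  row 12 [1100]: F1=1 F2=0 -> F1&~F2 -> 1
  row 13 [1101]: F1=1 F2=0 -> F1&~F2 -> 1
  row 14 [1110]: F1=1 F2=1 -> F1&~F2 -> 0
  row 15 [1111]: F1=1 F2=1 -> F1&~F2 -> 0
Full result column, 4 rows per line (u,v fixed per line; w,z runs 00..11 left to right):
  rows 0-3 [u,v=00]: 0000  = hex 0
  rows 4-7 [u,v=01]: 1100  = hex C
  rows 8-11 [u,v=10]: 0000  = hex 0
  rows 12-15 [u,v=11]: 1100  = hex C
Counterexample vector (row 0 .. row 15) = 0000110000001100
Output column grouped in 4s = 0000 1100 0000 1100 = 0x0C0C
Convert to decimal digit by digit (value = value*16 + digit):
  0 -> 0
  0*16 + 12 (C) = 12
  12*16 + 0 = 192
  192*16 + 12 (C) = 3084
Decimal = 3084

3084


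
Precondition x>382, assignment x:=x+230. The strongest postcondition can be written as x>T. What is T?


Formula: sp(P, x:=E) = exists old_x. (x = E[old_x/x]) AND P[old_x/x] (old_x is the value of x before the assignment; eliminate old_x by solving x = E[old_x/x] for old_x)
Step 1: Precondition P: x>382, i.e. old_x > 382
Step 2: Assignment gives x = old_x + 230, so old_x = x - 230
Step 3: Substitute into P: x - 230 > 382
Step 4: Simplify: x > 382+230 = 612

612


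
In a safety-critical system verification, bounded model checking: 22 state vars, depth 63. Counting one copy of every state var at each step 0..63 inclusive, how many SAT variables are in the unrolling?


BMC unrolls to depth k, creating one copy of each state var for steps 0..k.
Step count = 63 + 1 = 64 (steps 0 through 63)
Vars per step = 22
Total = 22 * 64 = 1408

1408


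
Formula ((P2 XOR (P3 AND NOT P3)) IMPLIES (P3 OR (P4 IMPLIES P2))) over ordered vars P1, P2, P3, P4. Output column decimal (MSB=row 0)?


Formula: ((P2 XOR (P3 AND NOT P3)) IMPLIES (P3 OR (P4 IMPLIES P2))) over P1, P2, P3, P4 (16 rows)
Evaluate each row (bits = P1,P2,P3,P4, MSB first):
  row 0 [0000]: ((0 XOR (0 AND NOT 0)) IMPLIES (0 OR (0 IMPLIES 0))) -> 1
  row 1 [0001]: ((0 XOR (0 AND NOT 0)) IMPLIES (0 OR (1 IMPLIES 0))) -> 1
  row 2 [0010]: ((0 XOR (1 AND NOT 1)) IMPLIES (1 OR (0 IMPLIES 0))) -> 1
  row 3 [0011]: ((0 XOR (1 AND NOT 1)) IMPLIES (1 OR (1 IMPLIES 0))) -> 1
  row 4 [0100]: ((1 XOR (0 AND NOT 0)) IMPLIES (0 OR (0 IMPLIES 1))) -> 1
  row 5 [0101]: ((1 XOR (0 AND NOT 0)) IMPLIES (0 OR (1 IMPLIES 1))) -> 1
  row 6 [0110]: ((1 XOR (1 AND NOT 1)) IMPLIES (1 OR (0 IMPLIES 1))) -> 1
  row 7 [0111]: ((1 XOR (1 AND NOT 1)) IMPLIES (1 OR (1 IMPLIES 1))) -> 1
  row 8 [1000]: ((0 XOR (0 AND NOT 0)) IMPLIES (0 OR (0 IMPLIES 0))) -> 1
  row 9 [1001]: ((0 XOR (0 AND NOT 0)) IMPLIES (0 OR (1 IMPLIES 0))) -> 1
  row 10 [1010]: ((0 XOR (1 AND NOT 1)) IMPLIES (1 OR (0 IMPLIES 0))) -> 1
  row 11 [1011]: ((0 XOR (1 AND NOT 1)) IMPLIES (1 OR (1 IMPLIES 0))) -> 1
  row 12 [1100]: ((1 XOR (0 AND NOT 0)) IMPLIES (0 OR (0 IMPLIES 1))) -> 1
  row 13 [1101]: ((1 XOR (0 AND NOT 0)) IMPLIES (0 OR (1 IMPLIES 1))) -> 1
  row 14 [1110]: ((1 XOR (1 AND NOT 1)) IMPLIES (1 OR (0 IMPLIES 1))) -> 1
  row 15 [1111]: ((1 XOR (1 AND NOT 1)) IMPLIES (1 OR (1 IMPLIES 1))) -> 1
Full result column, 4 rows per line (P1,P2 fixed per line; P3,P4 runs 00..11 left to right):
  rows 0-3 [P1,P2=00]: 1111  = hex F
  rows 4-7 [P1,P2=01]: 1111  = hex F
  rows 8-11 [P1,P2=10]: 1111  = hex F
  rows 12-15 [P1,P2=11]: 1111  = hex F
Output column (row 0 .. row 15) = 1111111111111111
Output column grouped in 4s = 1111 1111 1111 1111 = 0xFFFF
Convert to decimal digit by digit (value = value*16 + digit):
  F -> 15
  15*16 + 15 (F) = 255
  255*16 + 15 (F) = 4095
  4095*16 + 15 (F) = 65535
Decimal = 65535

65535


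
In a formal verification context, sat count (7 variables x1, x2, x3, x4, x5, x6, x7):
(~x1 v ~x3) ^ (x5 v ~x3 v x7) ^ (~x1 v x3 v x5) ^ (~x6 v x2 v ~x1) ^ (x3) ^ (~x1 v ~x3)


CNF with 6 clauses over 7 vars (128 assignments).
An assignment satisfies CNF iff every clause has >=1 true literal.
Check each row (bits = x1,x2,x3,x4,x5,x6,x7; clause T/F shown):
  row 0 [0000000]: clauses=TTTTFT -> 0
  row 1 [0000001]: clauses=TTTTFT -> 0
  row 2 [0000010]: clauses=TTTTFT -> 0
  row 3 [0000011]: clauses=TTTTFT -> 0
  row 4 [0000100]: clauses=TTTTFT -> 0
  (every remaining row is evaluated the same way; all 128 results are listed next)
Full result column, 8 rows per line (x1,x2,x3,x4 fixed per line; x5,x6,x7 runs 000..111 left to right):
  rows 0-7 [x1,x2,x3,x4=0000]: 00000000  (ones: 0)
  rows 8-15 [x1,x2,x3,x4=0001]: 00000000  (ones: 0)
  rows 16-23 [x1,x2,x3,x4=0010]: 01011111  (ones: 6)
  rows 24-31 [x1,x2,x3,x4=0011]: 01011111  (ones: 6)
  rows 32-39 [x1,x2,x3,x4=0100]: 00000000  (ones: 0)
  rows 40-47 [x1,x2,x3,x4=0101]: 00000000  (ones: 0)
  rows 48-55 [x1,x2,x3,x4=0110]: 01011111  (ones: 6)
  rows 56-63 [x1,x2,x3,x4=0111]: 01011111  (ones: 6)
  rows 64-71 [x1,x2,x3,x4=1000]: 00000000  (ones: 0)
  rows 72-79 [x1,x2,x3,x4=1001]: 00000000  (ones: 0)
  rows 80-87 [x1,x2,x3,x4=1010]: 00000000  (ones: 0)
  rows 88-95 [x1,x2,x3,x4=1011]: 00000000  (ones: 0)
  rows 96-103 [x1,x2,x3,x4=1100]: 00000000  (ones: 0)
  rows 104-111 [x1,x2,x3,x4=1101]: 00000000  (ones: 0)
  rows 112-119 [x1,x2,x3,x4=1110]: 00000000  (ones: 0)
  rows 120-127 [x1,x2,x3,x4=1111]: 00000000  (ones: 0)
Satisfying assignments = 0+0+6+6+0+0+6+6+0+0+0+0+0+0+0+0 = 24

24


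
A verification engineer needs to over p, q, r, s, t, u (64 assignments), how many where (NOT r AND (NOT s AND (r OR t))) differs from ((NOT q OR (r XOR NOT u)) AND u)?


F1 = (NOT r AND (NOT s AND (r OR t)))
F2 = ((NOT q OR (r XOR NOT u)) AND u)
Evaluate both on each of 64 rows (bits = p,q,r,s,t,u):
  row 0 [000000]: F1=0 F2=0 -> 0
  row 1 [000001]: F1=0 F2=1 (differ) -> 1
  row 2 [000010]: F1=1 F2=0 (differ) -> 1
  row 3 [000011]: F1=1 F2=1 -> 0
  row 4 [000100]: F1=0 F2=0 -> 0
  (every remaining row is evaluated the same way; all 64 results are listed next)
Full result column, 8 rows per line (p,q,r fixed per line; s,t,u runs 000..111 left to right):
  rows 0-7 [p,q,r=000]: 01100101  (ones: 4)
  rows 8-15 [p,q,r=001]: 01010101  (ones: 4)
  rows 16-23 [p,q,r=010]: 00110000  (ones: 2)
  rows 24-31 [p,q,r=011]: 01010101  (ones: 4)
  rows 32-39 [p,q,r=100]: 01100101  (ones: 4)
  rows 40-47 [p,q,r=101]: 01010101  (ones: 4)
  rows 48-55 [p,q,r=110]: 00110000  (ones: 2)
  rows 56-63 [p,q,r=111]: 01010101  (ones: 4)
Disagreements = 4+4+2+4+4+4+2+4 = 28

28


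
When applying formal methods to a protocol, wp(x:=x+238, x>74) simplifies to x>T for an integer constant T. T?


Formula: wp(x:=E, P) = P[E/x] (substitute E for x in postcondition)
Step 1: Postcondition: x>74
Step 2: Substitute x+238 for x: x+238>74
Step 3: Solve for x: x > 74-238 = -164

-164


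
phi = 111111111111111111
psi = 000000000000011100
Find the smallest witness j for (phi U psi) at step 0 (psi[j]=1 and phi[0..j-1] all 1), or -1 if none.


(phi U psi) at 0: need smallest j with psi[j]=1 and phi[i]=1 for all i in [0,j).
Scan from step 0:
  step 0: phi=1, psi=0 -> continue
  step 1: phi=1, psi=0 -> continue
  step 2: phi=1, psi=0 -> continue
  step 3: phi=1, psi=0 -> continue
  step 13: psi=1 and phi held for [0,13) -> witness found
Witness step = 13

13


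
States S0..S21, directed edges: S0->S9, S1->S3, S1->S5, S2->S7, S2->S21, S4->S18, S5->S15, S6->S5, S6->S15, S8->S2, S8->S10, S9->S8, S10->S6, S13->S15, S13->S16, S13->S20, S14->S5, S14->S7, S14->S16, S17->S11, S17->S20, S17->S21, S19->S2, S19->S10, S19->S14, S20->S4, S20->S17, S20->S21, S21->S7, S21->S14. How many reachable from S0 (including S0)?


BFS from S0:
  layer 0: {S0}
  layer 1: {S9}
  layer 2: {S8}
  layer 3: {S2, S10}
  layer 4: {S6, S7, S21}
  layer 5: {S5, S14, S15}
  layer 6: {S16}
Reachable set: {S0, S2, S5, S6, S7, S8, S9, S10, S14, S15, S16, S21}
Count = 12

12


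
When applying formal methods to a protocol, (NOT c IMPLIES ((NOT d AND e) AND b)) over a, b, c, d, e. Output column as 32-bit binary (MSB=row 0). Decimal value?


Formula: (NOT c IMPLIES ((NOT d AND e) AND b)) over a, b, c, d, e (32 rows)
Evaluate each row (bits = a,b,c,d,e, MSB first):
  row 0 [00000]: (NOT 0 IMPLIES ((NOT 0 AND 0) AND 0)) -> 0
  row 1 [00001]: (NOT 0 IMPLIES ((NOT 0 AND 1) AND 0)) -> 0
  row 2 [00010]: (NOT 0 IMPLIES ((NOT 1 AND 0) AND 0)) -> 0
  row 3 [00011]: (NOT 0 IMPLIES ((NOT 1 AND 1) AND 0)) -> 0
  row 4 [00100]: (NOT 1 IMPLIES ((NOT 0 AND 0) AND 0)) -> 1
  row 5 [00101]: (NOT 1 IMPLIES ((NOT 0 AND 1) AND 0)) -> 1
  row 6 [00110]: (NOT 1 IMPLIES ((NOT 1 AND 0) AND 0)) -> 1
  row 7 [00111]: (NOT 1 IMPLIES ((NOT 1 AND 1) AND 0)) -> 1
  row 8 [01000]: (NOT 0 IMPLIES ((NOT 0 AND 0) AND 1)) -> 0
  row 9 [01001]: (NOT 0 IMPLIES ((NOT 0 AND 1) AND 1)) -> 1
  row 10 [01010]: (NOT 0 IMPLIES ((NOT 1 AND 0) AND 1)) -> 0
  row 11 [01011]: (NOT 0 IMPLIES ((NOT 1 AND 1) AND 1)) -> 0
  row 12 [01100]: (NOT 1 IMPLIES ((NOT 0 AND 0) AND 1)) -> 1
  row 13 [01101]: (NOT 1 IMPLIES ((NOT 0 AND 1) AND 1)) -> 1
  row 14 [01110]: (NOT 1 IMPLIES ((NOT 1 AND 0) AND 1)) -> 1
  row 15 [01111]: (NOT 1 IMPLIES ((NOT 1 AND 1) AND 1)) -> 1
  row 16 [10000]: (NOT 0 IMPLIES ((NOT 0 AND 0) AND 0)) -> 0
  row 17 [10001]: (NOT 0 IMPLIES ((NOT 0 AND 1) AND 0)) -> 0
  row 18 [10010]: (NOT 0 IMPLIES ((NOT 1 AND 0) AND 0)) -> 0
  row 19 [10011]: (NOT 0 IMPLIES ((NOT 1 AND 1) AND 0)) -> 0
  row 20 [10100]: (NOT 1 IMPLIES ((NOT 0 AND 0) AND 0)) -> 1
  row 21 [10101]: (NOT 1 IMPLIES ((NOT 0 AND 1) AND 0)) -> 1
  row 22 [10110]: (NOT 1 IMPLIES ((NOT 1 AND 0) AND 0)) -> 1
  row 23 [10111]: (NOT 1 IMPLIES ((NOT 1 AND 1) AND 0)) -> 1
  row 24 [11000]: (NOT 0 IMPLIES ((NOT 0 AND 0) AND 1)) -> 0
  row 25 [11001]: (NOT 0 IMPLIES ((NOT 0 AND 1) AND 1)) -> 1
  row 26 [11010]: (NOT 0 IMPLIES ((NOT 1 AND 0) AND 1)) -> 0
  row 27 [11011]: (NOT 0 IMPLIES ((NOT 1 AND 1) AND 1)) -> 0
  row 28 [11100]: (NOT 1 IMPLIES ((NOT 0 AND 0) AND 1)) -> 1
  row 29 [11101]: (NOT 1 IMPLIES ((NOT 0 AND 1) AND 1)) -> 1
  row 30 [11110]: (NOT 1 IMPLIES ((NOT 1 AND 0) AND 1)) -> 1
  row 31 [11111]: (NOT 1 IMPLIES ((NOT 1 AND 1) AND 1)) -> 1
Full result column, 4 rows per line (a,b,c fixed per line; d,e runs 00..11 left to right):
  rows 0-3 [a,b,c=000]: 0000  = hex 0
  rows 4-7 [a,b,c=001]: 1111  = hex F
  rows 8-11 [a,b,c=010]: 0100  = hex 4
  rows 12-15 [a,b,c=011]: 1111  = hex F
  rows 16-19 [a,b,c=100]: 0000  = hex 0
  rows 20-23 [a,b,c=101]: 1111  = hex F
  rows 24-27 [a,b,c=110]: 0100  = hex 4
  rows 28-31 [a,b,c=111]: 1111  = hex F
Output column (row 0 .. row 31) = 00001111010011110000111101001111
Output column grouped in 4s = 0000 1111 0100 1111 0000 1111 0100 1111 = 0x0F4F0F4F
Convert to decimal digit by digit (value = value*16 + digit):
  0 -> 0
  0*16 + 15 (F) = 15
  15*16 + 4 = 244
  244*16 + 15 (F) = 3919
  3919*16 + 0 = 62704
  62704*16 + 15 (F) = 1003279
  1003279*16 + 4 = 16052468
  16052468*16 + 15 (F) = 256839503
Decimal = 256839503

256839503


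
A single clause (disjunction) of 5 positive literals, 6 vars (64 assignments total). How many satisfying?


Step 1: Total=2^6=64
Step 2: Unsat when all 5 false: 2^1=2
Step 3: Sat=64-2=62

62


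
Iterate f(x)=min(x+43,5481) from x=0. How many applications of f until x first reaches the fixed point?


Step 1: x=0, cap=5481, increment=43
Step 2: x grows by 43 each step until capped at 5481; fixed point is x=5481
Step 3: iterations = ceil(5481/43) = 128

128


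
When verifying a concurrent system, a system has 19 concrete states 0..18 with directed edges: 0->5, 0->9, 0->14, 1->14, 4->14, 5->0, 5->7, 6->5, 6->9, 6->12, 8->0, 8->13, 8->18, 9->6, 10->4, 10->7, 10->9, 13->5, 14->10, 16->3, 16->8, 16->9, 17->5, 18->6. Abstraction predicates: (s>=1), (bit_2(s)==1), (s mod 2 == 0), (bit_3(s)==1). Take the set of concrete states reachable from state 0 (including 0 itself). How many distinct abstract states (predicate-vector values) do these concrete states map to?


BFS from 0:
Concrete reachable: {0, 4, 5, 6, 7, 9, 10, 12, 14}
Abstract via predicates (s>=1), (bit_2(s)==1), (s mod 2 == 0), (bit_3(s)==1):
  (0,0,1,0) <- {0}
  (1,0,0,1) <- {9}
  (1,0,1,1) <- {10}
  (1,1,0,0) <- {5, 7}
  (1,1,1,0) <- {4, 6}
  (1,1,1,1) <- {12, 14}
Distinct abstract states = 6

6


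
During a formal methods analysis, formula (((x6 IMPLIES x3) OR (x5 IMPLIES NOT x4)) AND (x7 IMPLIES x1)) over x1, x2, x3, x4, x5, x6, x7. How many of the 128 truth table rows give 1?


Formula: (((x6 IMPLIES x3) OR (x5 IMPLIES NOT x4)) AND (x7 IMPLIES x1)) over 7 vars (128 rows)
Evaluate each row (x1, x2, x3, x4, x5, x6, x7 as bits, MSB first):
  row 0 [0000000]: (((0 IMPLIES 0) OR (0 IMPLIES NOT 0)) AND (0 IMPLIES 0)) -> 1
  row 1 [0000001]: (((0 IMPLIES 0) OR (0 IMPLIES NOT 0)) AND (1 IMPLIES 0)) -> 0
  row 2 [0000010]: (((1 IMPLIES 0) OR (0 IMPLIES NOT 0)) AND (0 IMPLIES 0)) -> 1
  row 3 [0000011]: (((1 IMPLIES 0) OR (0 IMPLIES NOT 0)) AND (1 IMPLIES 0)) -> 0
  row 4 [0000100]: (((0 IMPLIES 0) OR (1 IMPLIES NOT 0)) AND (0 IMPLIES 0)) -> 1
  (every remaining row is evaluated the same way; all 128 results are listed next)
Full result column, 8 rows per line (x1,x2,x3,x4 fixed per line; x5,x6,x7 runs 000..111 left to right):
  rows 0-7 [x1,x2,x3,x4=0000]: 10101010  (ones: 4)
  rows 8-15 [x1,x2,x3,x4=0001]: 10101000  (ones: 3)
  rows 16-23 [x1,x2,x3,x4=0010]: 10101010  (ones: 4)
  rows 24-31 [x1,x2,x3,x4=0011]: 10101010  (ones: 4)
  rows 32-39 [x1,x2,x3,x4=0100]: 10101010  (ones: 4)
  rows 40-47 [x1,x2,x3,x4=0101]: 10101000  (ones: 3)
  rows 48-55 [x1,x2,x3,x4=0110]: 10101010  (ones: 4)
  rows 56-63 [x1,x2,x3,x4=0111]: 10101010  (ones: 4)
  rows 64-71 [x1,x2,x3,x4=1000]: 11111111  (ones: 8)
  rows 72-79 [x1,x2,x3,x4=1001]: 11111100  (ones: 6)
  rows 80-87 [x1,x2,x3,x4=1010]: 11111111  (ones: 8)
  rows 88-95 [x1,x2,x3,x4=1011]: 11111111  (ones: 8)
  rows 96-103 [x1,x2,x3,x4=1100]: 11111111  (ones: 8)
  rows 104-111 [x1,x2,x3,x4=1101]: 11111100  (ones: 6)
  rows 112-119 [x1,x2,x3,x4=1110]: 11111111  (ones: 8)
  rows 120-127 [x1,x2,x3,x4=1111]: 11111111  (ones: 8)
Count of 1-rows = 4+3+4+4+4+3+4+4+8+6+8+8+8+6+8+8 = 90

90


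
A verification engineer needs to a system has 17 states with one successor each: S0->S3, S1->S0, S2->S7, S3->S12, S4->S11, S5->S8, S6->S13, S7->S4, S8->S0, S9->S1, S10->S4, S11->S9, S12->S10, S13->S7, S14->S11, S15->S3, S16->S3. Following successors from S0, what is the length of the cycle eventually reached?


Trace from S0 until a state repeats:
  S0 -> S3 -> S12 -> S10 -> S4 -> S11 -> S9 -> S1 -> S0
S0 first seen at step 0, revisited at step 8.
Cycle length = 8 - 0 = 8

8


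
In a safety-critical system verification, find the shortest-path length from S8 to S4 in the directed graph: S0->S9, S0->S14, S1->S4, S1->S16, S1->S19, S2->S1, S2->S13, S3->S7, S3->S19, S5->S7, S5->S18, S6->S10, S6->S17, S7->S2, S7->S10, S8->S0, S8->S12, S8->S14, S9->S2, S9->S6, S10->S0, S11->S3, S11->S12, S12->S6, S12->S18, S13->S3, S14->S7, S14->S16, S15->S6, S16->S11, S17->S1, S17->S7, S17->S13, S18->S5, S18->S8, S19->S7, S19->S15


BFS layer-by-layer from S8:
  dist 0: {S8}
  dist 1: {S0, S12, S14}
  dist 2: {S6, S7, S9, S16, S18}
  dist 3: {S2, S5, S10, S11, S17}
  dist 4: {S1, S3, S13}
  dist 5: {S4, S19}
  -> S4 reached at distance 5
Shortest path length = 5

5


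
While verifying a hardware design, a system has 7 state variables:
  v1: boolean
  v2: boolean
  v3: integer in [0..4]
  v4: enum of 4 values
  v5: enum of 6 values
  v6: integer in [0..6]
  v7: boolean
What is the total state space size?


State space = product of domain sizes of all variables.
Domain sizes:
  v1 (boolean): 2
  v2 (boolean): 2
  v3 (integer in [0..4]): 5
  v4 (enum of 4 values): 4
  v5 (enum of 6 values): 6
  v6 (integer in [0..6]): 7
  v7 (boolean): 2
Product = 2 * 2 * 5 * 4 * 6 * 7 * 2 = 6720

6720


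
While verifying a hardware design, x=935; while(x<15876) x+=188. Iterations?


Step 1: x goes from 935 toward 15876 by 188; the body runs while x<15876, so iterations = ceil((bound-start)/step)
Step 2: Distance=14941
Step 3: ceil(14941/188)=80

80


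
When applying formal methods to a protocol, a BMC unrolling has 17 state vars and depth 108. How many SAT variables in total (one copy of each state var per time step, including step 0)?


BMC unrolls to depth k, creating one copy of each state var for steps 0..k.
Step count = 108 + 1 = 109 (steps 0 through 108)
Vars per step = 17
Total = 17 * 109 = 1853

1853


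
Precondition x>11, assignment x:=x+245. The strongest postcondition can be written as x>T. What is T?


Formula: sp(P, x:=E) = exists old_x. (x = E[old_x/x]) AND P[old_x/x] (old_x is the value of x before the assignment; eliminate old_x by solving x = E[old_x/x] for old_x)
Step 1: Precondition P: x>11, i.e. old_x > 11
Step 2: Assignment gives x = old_x + 245, so old_x = x - 245
Step 3: Substitute into P: x - 245 > 11
Step 4: Simplify: x > 11+245 = 256

256


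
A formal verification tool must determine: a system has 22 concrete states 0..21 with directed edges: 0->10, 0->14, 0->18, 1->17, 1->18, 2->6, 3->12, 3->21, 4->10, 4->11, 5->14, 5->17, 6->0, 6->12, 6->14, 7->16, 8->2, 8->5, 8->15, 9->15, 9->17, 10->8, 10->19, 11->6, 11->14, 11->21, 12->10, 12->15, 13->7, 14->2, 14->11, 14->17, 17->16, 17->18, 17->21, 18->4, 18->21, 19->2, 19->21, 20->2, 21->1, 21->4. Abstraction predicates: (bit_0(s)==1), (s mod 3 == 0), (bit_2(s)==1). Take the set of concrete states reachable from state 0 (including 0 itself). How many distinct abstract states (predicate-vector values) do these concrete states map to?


BFS from 0:
Concrete reachable: {0, 1, 2, 4, 5, 6, 8, 10, 11, 12, 14, 15, 16, 17, 18, 19, 21}
Abstract via predicates (bit_0(s)==1), (s mod 3 == 0), (bit_2(s)==1):
  (0,0,0) <- {2, 8, 10, 16}
  (0,0,1) <- {4, 14}
  (0,1,0) <- {0, 18}
  (0,1,1) <- {6, 12}
  (1,0,0) <- {1, 11, 17, 19}
  (1,0,1) <- {5}
  (1,1,1) <- {15, 21}
Distinct abstract states = 7

7


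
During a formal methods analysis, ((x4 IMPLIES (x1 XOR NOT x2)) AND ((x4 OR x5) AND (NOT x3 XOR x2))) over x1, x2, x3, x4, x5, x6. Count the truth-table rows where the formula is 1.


Formula: ((x4 IMPLIES (x1 XOR NOT x2)) AND ((x4 OR x5) AND (NOT x3 XOR x2))) over 6 vars (64 rows)
Evaluate each row (x1, x2, x3, x4, x5, x6 as bits, MSB first):
  row 0 [000000]: ((0 IMPLIES (0 XOR NOT 0)) AND ((0 OR 0) AND (NOT 0 XOR 0))) -> 0
  row 1 [000001]: ((0 IMPLIES (0 XOR NOT 0)) AND ((0 OR 0) AND (NOT 0 XOR 0))) -> 0
  row 2 [000010]: ((0 IMPLIES (0 XOR NOT 0)) AND ((0 OR 1) AND (NOT 0 XOR 0))) -> 1
  row 3 [000011]: ((0 IMPLIES (0 XOR NOT 0)) AND ((0 OR 1) AND (NOT 0 XOR 0))) -> 1
  row 4 [000100]: ((1 IMPLIES (0 XOR NOT 0)) AND ((1 OR 0) AND (NOT 0 XOR 0))) -> 1
  (every remaining row is evaluated the same way; all 64 results are listed next)
Full result column, 8 rows per line (x1,x2,x3 fixed per line; x4,x5,x6 runs 000..111 left to right):
  rows 0-7 [x1,x2,x3=000]: 00111111  (ones: 6)
  rows 8-15 [x1,x2,x3=001]: 00000000  (ones: 0)
  rows 16-23 [x1,x2,x3=010]: 00000000  (ones: 0)
  rows 24-31 [x1,x2,x3=011]: 00110000  (ones: 2)
  rows 32-39 [x1,x2,x3=100]: 00110000  (ones: 2)
  rows 40-47 [x1,x2,x3=101]: 00000000  (ones: 0)
  rows 48-55 [x1,x2,x3=110]: 00000000  (ones: 0)
  rows 56-63 [x1,x2,x3=111]: 00111111  (ones: 6)
Count of 1-rows = 6+0+0+2+2+0+0+6 = 16

16


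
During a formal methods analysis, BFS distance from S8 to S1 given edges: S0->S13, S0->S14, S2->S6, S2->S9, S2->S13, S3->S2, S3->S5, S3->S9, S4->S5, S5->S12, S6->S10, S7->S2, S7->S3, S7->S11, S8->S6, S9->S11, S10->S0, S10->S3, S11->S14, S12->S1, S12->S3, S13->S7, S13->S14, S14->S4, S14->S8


BFS layer-by-layer from S8:
  dist 0: {S8}
  dist 1: {S6}
  dist 2: {S10}
  dist 3: {S0, S3}
  dist 4: {S2, S5, S9, S13, S14}
  dist 5: {S4, S7, S11, S12}
  dist 6: {S1}
  -> S1 reached at distance 6
Shortest path length = 6

6


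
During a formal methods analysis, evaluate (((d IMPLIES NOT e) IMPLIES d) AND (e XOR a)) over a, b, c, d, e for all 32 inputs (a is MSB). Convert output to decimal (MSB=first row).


Formula: (((d IMPLIES NOT e) IMPLIES d) AND (e XOR a)) over a, b, c, d, e (32 rows)
Evaluate each row (bits = a,b,c,d,e, MSB first):
  row 0 [00000]: (((0 IMPLIES NOT 0) IMPLIES 0) AND (0 XOR 0)) -> 0
  row 1 [00001]: (((0 IMPLIES NOT 1) IMPLIES 0) AND (1 XOR 0)) -> 0
  row 2 [00010]: (((1 IMPLIES NOT 0) IMPLIES 1) AND (0 XOR 0)) -> 0
  row 3 [00011]: (((1 IMPLIES NOT 1) IMPLIES 1) AND (1 XOR 0)) -> 1
  row 4 [00100]: (((0 IMPLIES NOT 0) IMPLIES 0) AND (0 XOR 0)) -> 0
  row 5 [00101]: (((0 IMPLIES NOT 1) IMPLIES 0) AND (1 XOR 0)) -> 0
  row 6 [00110]: (((1 IMPLIES NOT 0) IMPLIES 1) AND (0 XOR 0)) -> 0
  row 7 [00111]: (((1 IMPLIES NOT 1) IMPLIES 1) AND (1 XOR 0)) -> 1
  row 8 [01000]: (((0 IMPLIES NOT 0) IMPLIES 0) AND (0 XOR 0)) -> 0
  row 9 [01001]: (((0 IMPLIES NOT 1) IMPLIES 0) AND (1 XOR 0)) -> 0
  row 10 [01010]: (((1 IMPLIES NOT 0) IMPLIES 1) AND (0 XOR 0)) -> 0
  row 11 [01011]: (((1 IMPLIES NOT 1) IMPLIES 1) AND (1 XOR 0)) -> 1
  row 12 [01100]: (((0 IMPLIES NOT 0) IMPLIES 0) AND (0 XOR 0)) -> 0
  row 13 [01101]: (((0 IMPLIES NOT 1) IMPLIES 0) AND (1 XOR 0)) -> 0
  row 14 [01110]: (((1 IMPLIES NOT 0) IMPLIES 1) AND (0 XOR 0)) -> 0
  row 15 [01111]: (((1 IMPLIES NOT 1) IMPLIES 1) AND (1 XOR 0)) -> 1
  row 16 [10000]: (((0 IMPLIES NOT 0) IMPLIES 0) AND (0 XOR 1)) -> 0
  row 17 [10001]: (((0 IMPLIES NOT 1) IMPLIES 0) AND (1 XOR 1)) -> 0
  row 18 [10010]: (((1 IMPLIES NOT 0) IMPLIES 1) AND (0 XOR 1)) -> 1
  row 19 [10011]: (((1 IMPLIES NOT 1) IMPLIES 1) AND (1 XOR 1)) -> 0
  row 20 [10100]: (((0 IMPLIES NOT 0) IMPLIES 0) AND (0 XOR 1)) -> 0
  row 21 [10101]: (((0 IMPLIES NOT 1) IMPLIES 0) AND (1 XOR 1)) -> 0
  row 22 [10110]: (((1 IMPLIES NOT 0) IMPLIES 1) AND (0 XOR 1)) -> 1
  row 23 [10111]: (((1 IMPLIES NOT 1) IMPLIES 1) AND (1 XOR 1)) -> 0
  row 24 [11000]: (((0 IMPLIES NOT 0) IMPLIES 0) AND (0 XOR 1)) -> 0
  row 25 [11001]: (((0 IMPLIES NOT 1) IMPLIES 0) AND (1 XOR 1)) -> 0
  row 26 [11010]: (((1 IMPLIES NOT 0) IMPLIES 1) AND (0 XOR 1)) -> 1
  row 27 [11011]: (((1 IMPLIES NOT 1) IMPLIES 1) AND (1 XOR 1)) -> 0
  row 28 [11100]: (((0 IMPLIES NOT 0) IMPLIES 0) AND (0 XOR 1)) -> 0
  row 29 [11101]: (((0 IMPLIES NOT 1) IMPLIES 0) AND (1 XOR 1)) -> 0
  row 30 [11110]: (((1 IMPLIES NOT 0) IMPLIES 1) AND (0 XOR 1)) -> 1
  row 31 [11111]: (((1 IMPLIES NOT 1) IMPLIES 1) AND (1 XOR 1)) -> 0
Full result column, 4 rows per line (a,b,c fixed per line; d,e runs 00..11 left to right):
  rows 0-3 [a,b,c=000]: 0001  = hex 1
  rows 4-7 [a,b,c=001]: 0001  = hex 1
  rows 8-11 [a,b,c=010]: 0001  = hex 1
  rows 12-15 [a,b,c=011]: 0001  = hex 1
  rows 16-19 [a,b,c=100]: 0010  = hex 2
  rows 20-23 [a,b,c=101]: 0010  = hex 2
  rows 24-27 [a,b,c=110]: 0010  = hex 2
  rows 28-31 [a,b,c=111]: 0010  = hex 2
Output column (row 0 .. row 31) = 00010001000100010010001000100010
Output column grouped in 4s = 0001 0001 0001 0001 0010 0010 0010 0010 = 0x11112222
Convert to decimal digit by digit (value = value*16 + digit):
  1 -> 1
  1*16 + 1 = 17
  17*16 + 1 = 273
  273*16 + 1 = 4369
  4369*16 + 2 = 69906
  69906*16 + 2 = 1118498
  1118498*16 + 2 = 17895970
  17895970*16 + 2 = 286335522
Decimal = 286335522

286335522
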